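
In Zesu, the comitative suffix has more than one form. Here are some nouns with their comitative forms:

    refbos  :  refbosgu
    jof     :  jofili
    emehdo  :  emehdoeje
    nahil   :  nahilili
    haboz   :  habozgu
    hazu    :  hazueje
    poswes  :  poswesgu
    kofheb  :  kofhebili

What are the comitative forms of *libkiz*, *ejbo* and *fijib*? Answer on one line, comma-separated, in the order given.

libkizgu, ejboeje, fijibili

Looking at the final sound of each stem: -gu when the stem ends in a sibilant (*refbos*, *haboz*, *poswes*); -ili when the stem ends in a non-sibilant consonant (*jof*, *nahil*, *kofheb*); -eje when the stem ends in a vowel (*emehdo*, *hazu*).
*libkiz* — final sound /z/ (a sibilant) → -gu → *libkizgu*.
Since the final sound of *ejbo* is /o/ (a vowel), it takes -eje, giving *ejboeje*.
*fijib*: final sound = /b/, a non-sibilant consonant → -ili → *fijibili*.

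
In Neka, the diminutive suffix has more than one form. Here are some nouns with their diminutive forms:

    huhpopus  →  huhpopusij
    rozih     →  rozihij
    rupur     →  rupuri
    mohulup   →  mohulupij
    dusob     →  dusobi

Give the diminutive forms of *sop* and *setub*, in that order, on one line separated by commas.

sopij, setubi

The alternation tracks the final consonant of the stem — -ij when the stem ends in a voiceless consonant (*huhpopus*, *rozih*, *mohulup*); -i when the stem ends in a voiced consonant (*rupur*, *dusob*).
*sop*: final consonant = /p/, voiceless → -ij → *sopij*.
The final consonant of *setub* is /b/, which is voiced, so the suffix is -i, giving *setubi*.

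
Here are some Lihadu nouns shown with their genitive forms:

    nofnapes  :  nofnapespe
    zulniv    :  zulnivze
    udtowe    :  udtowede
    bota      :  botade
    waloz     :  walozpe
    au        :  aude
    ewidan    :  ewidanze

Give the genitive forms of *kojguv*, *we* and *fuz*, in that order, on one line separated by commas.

kojguvze, wede, fuzpe

Looking at the final sound of each stem: -pe when the stem ends in a sibilant (*nofnapes*, *waloz*); -ze when the stem ends in a non-sibilant consonant (*zulniv*, *ewidan*); -de when the stem ends in a vowel (*udtowe*, *bota*, *au*).
Since the final sound of *kojguv* is /v/ (a non-sibilant consonant), it takes -ze, giving *kojguvze*.
The final sound of *we* is /e/, which is a vowel, so the suffix is -de, giving *wede*.
Since the final sound of *fuz* is /z/ (a sibilant), it takes -pe, giving *fuzpe*.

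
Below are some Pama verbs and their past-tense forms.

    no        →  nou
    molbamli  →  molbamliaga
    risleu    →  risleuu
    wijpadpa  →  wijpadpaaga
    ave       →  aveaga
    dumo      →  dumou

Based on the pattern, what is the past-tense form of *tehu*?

The suffix is conditioned by the last vowel: -u when the last vowel of the stem is a rounded vowel (*no*, *risleu*, *dumo*); -aga when the last vowel of the stem is an unrounded vowel (*molbamli*, *wijpadpa*, *ave*).
*tehu*: last vowel = /u/, a rounded vowel → -u → *tehuu*.

tehuu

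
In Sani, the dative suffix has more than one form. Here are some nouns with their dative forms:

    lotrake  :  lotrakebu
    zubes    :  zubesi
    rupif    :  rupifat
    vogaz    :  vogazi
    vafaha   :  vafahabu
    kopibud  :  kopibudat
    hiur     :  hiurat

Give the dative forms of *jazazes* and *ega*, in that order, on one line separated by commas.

jazazesi, egabu

The pattern is sibilance of the final sound: -i when the stem ends in a sibilant (*zubes*, *vogaz*); -at when the stem ends in a non-sibilant consonant (*rupif*, *kopibud*, *hiur*); -bu when the stem ends in a vowel (*lotrake*, *vafaha*).
*jazazes*: final sound = /s/, a sibilant → -i → *jazazesi*.
Since the final sound of *ega* is /a/ (a vowel), it takes -bu, giving *egabu*.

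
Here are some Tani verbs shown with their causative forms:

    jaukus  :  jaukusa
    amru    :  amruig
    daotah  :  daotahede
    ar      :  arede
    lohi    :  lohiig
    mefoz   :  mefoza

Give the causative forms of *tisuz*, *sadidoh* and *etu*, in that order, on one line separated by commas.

The pattern is sibilance of the final sound: -a when the stem ends in a sibilant (*jaukus*, *mefoz*); -ede when the stem ends in a non-sibilant consonant (*daotah*, *ar*); -ig when the stem ends in a vowel (*amru*, *lohi*).
*tisuz*: final sound = /z/, a sibilant → -a → *tisuza*.
*sadidoh*: final sound = /h/, a non-sibilant consonant → -ede → *sadidohede*.
Since the final sound of *etu* is /u/ (a vowel), it takes -ig, giving *etuig*.

tisuza, sadidohede, etuig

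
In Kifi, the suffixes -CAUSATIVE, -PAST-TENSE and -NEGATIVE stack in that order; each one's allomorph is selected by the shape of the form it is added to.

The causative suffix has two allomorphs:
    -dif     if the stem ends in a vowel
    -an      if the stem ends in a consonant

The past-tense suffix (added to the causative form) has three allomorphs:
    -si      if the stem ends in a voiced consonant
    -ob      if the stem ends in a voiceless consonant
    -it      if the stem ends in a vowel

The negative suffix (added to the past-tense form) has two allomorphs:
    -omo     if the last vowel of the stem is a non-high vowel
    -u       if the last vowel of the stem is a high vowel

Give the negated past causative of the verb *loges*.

logesansiu

Since the final sound of *loges* is /s/ (a consonant), it takes -an, giving *logesan*.
The causative form *logesan*: final sound = /n/, a voiced consonant → -si → *logesansi*.
The last vowel of the past-tense form *logesansi* is /i/, which is a high vowel, so the negative suffix is -u, giving *logesansiu*.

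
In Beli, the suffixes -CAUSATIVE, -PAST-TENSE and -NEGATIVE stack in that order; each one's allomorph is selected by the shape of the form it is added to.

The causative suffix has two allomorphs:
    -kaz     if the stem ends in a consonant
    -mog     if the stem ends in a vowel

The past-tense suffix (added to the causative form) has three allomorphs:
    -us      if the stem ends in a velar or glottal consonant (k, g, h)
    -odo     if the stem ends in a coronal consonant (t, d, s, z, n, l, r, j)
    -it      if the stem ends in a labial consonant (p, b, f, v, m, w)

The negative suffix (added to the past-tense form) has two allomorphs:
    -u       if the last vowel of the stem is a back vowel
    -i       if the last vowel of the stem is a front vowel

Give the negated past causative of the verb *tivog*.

tivogkazodou

The final sound of *tivog* is /g/, which is a consonant, so the causative suffix is -kaz, giving *tivogkaz*.
The final consonant of the causative form *tivogkaz* is /z/, which is coronal, so the past-tense suffix is -odo, giving *tivogkazodo*.
The past-tense form *tivogkazodo* — last vowel /o/ (a back vowel) → -u → *tivogkazodou*.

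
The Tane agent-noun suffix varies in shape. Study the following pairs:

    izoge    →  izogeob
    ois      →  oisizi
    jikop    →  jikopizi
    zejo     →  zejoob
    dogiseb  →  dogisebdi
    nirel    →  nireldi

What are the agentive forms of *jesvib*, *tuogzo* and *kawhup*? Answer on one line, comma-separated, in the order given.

jesvibdi, tuogzoob, kawhupizi

The alternation tracks the final sound of the stem — -izi when the stem ends in a voiceless consonant (*ois*, *jikop*); -di when the stem ends in a voiced consonant (*dogiseb*, *nirel*); -ob when the stem ends in a vowel (*izoge*, *zejo*).
The final sound of *jesvib* is /b/, which is a voiced consonant, so the suffix is -di, giving *jesvibdi*.
Since the final sound of *tuogzo* is /o/ (a vowel), it takes -ob, giving *tuogzoob*.
Since the final sound of *kawhup* is /p/ (a voiceless consonant), it takes -izi, giving *kawhupizi*.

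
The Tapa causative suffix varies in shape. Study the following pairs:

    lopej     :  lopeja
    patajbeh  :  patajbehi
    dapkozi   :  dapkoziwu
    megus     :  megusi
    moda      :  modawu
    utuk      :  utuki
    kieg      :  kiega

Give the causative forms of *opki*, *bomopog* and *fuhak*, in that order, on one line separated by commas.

opkiwu, bomopoga, fuhaki

Looking at the final sound of each stem: -i when the stem ends in a voiceless consonant (*patajbeh*, *megus*, *utuk*); -a when the stem ends in a voiced consonant (*lopej*, *kieg*); -wu when the stem ends in a vowel (*dapkozi*, *moda*).
*opki*: final sound = /i/, a vowel → -wu → *opkiwu*.
Since the final sound of *bomopog* is /g/ (a voiced consonant), it takes -a, giving *bomopoga*.
The final sound of *fuhak* is /k/, which is a voiceless consonant, so the suffix is -i, giving *fuhaki*.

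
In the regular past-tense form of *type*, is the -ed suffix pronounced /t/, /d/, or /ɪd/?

The stem *type* ends in a voiceless consonant other than /t/.
The -ed suffix is realized as /ɪd/ after /t, d/; as /t/ after other voiceless consonants; and as /d/ after other voiced sounds.
So -ed on *type* is pronounced /t/.

/t/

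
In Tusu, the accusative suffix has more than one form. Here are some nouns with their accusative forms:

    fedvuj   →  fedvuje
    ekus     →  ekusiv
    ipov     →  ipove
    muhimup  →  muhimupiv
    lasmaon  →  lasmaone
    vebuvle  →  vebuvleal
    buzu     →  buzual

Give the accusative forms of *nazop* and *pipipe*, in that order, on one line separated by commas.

Looking at the final sound of each stem: -iv when the stem ends in a voiceless consonant (*ekus*, *muhimup*); -e when the stem ends in a voiced consonant (*fedvuj*, *ipov*, *lasmaon*); -al when the stem ends in a vowel (*vebuvle*, *buzu*).
*nazop* — final sound /p/ (a voiceless consonant) → -iv → *nazopiv*.
*pipipe*: final sound = /e/, a vowel → -al → *pipipeal*.

nazopiv, pipipeal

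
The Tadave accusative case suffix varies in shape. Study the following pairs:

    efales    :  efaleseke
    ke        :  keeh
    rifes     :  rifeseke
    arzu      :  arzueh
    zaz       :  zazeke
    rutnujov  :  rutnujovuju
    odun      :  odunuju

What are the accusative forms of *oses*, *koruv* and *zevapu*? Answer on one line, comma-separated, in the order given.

Looking at the final sound of each stem: -eke when the stem ends in a sibilant (*efales*, *rifes*, *zaz*); -uju when the stem ends in a non-sibilant consonant (*rutnujov*, *odun*); -eh when the stem ends in a vowel (*ke*, *arzu*).
*oses*: final sound = /s/, a sibilant → -eke → *oseseke*.
Since the final sound of *koruv* is /v/ (a non-sibilant consonant), it takes -uju, giving *koruvuju*.
Since the final sound of *zevapu* is /u/ (a vowel), it takes -eh, giving *zevapueh*.

oseseke, koruvuju, zevapueh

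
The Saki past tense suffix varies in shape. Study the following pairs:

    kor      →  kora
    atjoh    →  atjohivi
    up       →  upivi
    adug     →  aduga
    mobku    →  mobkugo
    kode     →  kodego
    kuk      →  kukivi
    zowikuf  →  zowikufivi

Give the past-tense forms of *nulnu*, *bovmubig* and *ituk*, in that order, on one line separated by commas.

The alternation tracks the final sound of the stem — -ivi when the stem ends in a voiceless consonant (*atjoh*, *up*, *kuk*, *zowikuf*); -a when the stem ends in a voiced consonant (*kor*, *adug*); -go when the stem ends in a vowel (*mobku*, *kode*).
*nulnu*: final sound = /u/, a vowel → -go → *nulnugo*.
*bovmubig*: final sound = /g/, a voiced consonant → -a → *bovmubiga*.
Since the final sound of *ituk* is /k/ (a voiceless consonant), it takes -ivi, giving *itukivi*.

nulnugo, bovmubiga, itukivi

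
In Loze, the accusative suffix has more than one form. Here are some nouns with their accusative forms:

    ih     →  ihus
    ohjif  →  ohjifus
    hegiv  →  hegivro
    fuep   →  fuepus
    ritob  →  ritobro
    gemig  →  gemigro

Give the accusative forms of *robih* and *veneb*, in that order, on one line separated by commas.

The suffix is conditioned by the final consonant: -us when the stem ends in a voiceless consonant (*ih*, *ohjif*, *fuep*); -ro when the stem ends in a voiced consonant (*hegiv*, *ritob*, *gemig*).
*robih*: final consonant = /h/, voiceless → -us → *robihus*.
Since the final consonant of *veneb* is /b/ (voiced), it takes -ro, giving *venebro*.

robihus, venebro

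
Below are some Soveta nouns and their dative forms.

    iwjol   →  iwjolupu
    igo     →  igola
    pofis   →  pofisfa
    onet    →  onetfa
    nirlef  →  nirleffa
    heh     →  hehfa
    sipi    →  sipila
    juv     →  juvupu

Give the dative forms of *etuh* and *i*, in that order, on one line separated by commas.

etuhfa, ila

The suffix is conditioned by the final sound: -fa when the stem ends in a voiceless consonant (*pofis*, *onet*, *nirlef*, *heh*); -upu when the stem ends in a voiced consonant (*iwjol*, *juv*); -la when the stem ends in a vowel (*igo*, *sipi*).
The final sound of *etuh* is /h/, which is a voiceless consonant, so the suffix is -fa, giving *etuhfa*.
*i*: final sound = /i/, a vowel → -la → *ila*.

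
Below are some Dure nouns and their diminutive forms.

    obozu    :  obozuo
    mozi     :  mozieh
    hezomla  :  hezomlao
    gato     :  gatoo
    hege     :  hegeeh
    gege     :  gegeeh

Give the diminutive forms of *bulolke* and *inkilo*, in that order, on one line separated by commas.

The alternation tracks the last vowel of the stem — -eh when the last vowel of the stem is a front vowel (*mozi*, *hege*, *gege*); -o when the last vowel of the stem is a back vowel (*obozu*, *hezomla*, *gato*).
*bulolke* — last vowel /e/ (a front vowel) → -eh → *bulolkeeh*.
Since the last vowel of *inkilo* is /o/ (a back vowel), it takes -o, giving *inkiloo*.

bulolkeeh, inkiloo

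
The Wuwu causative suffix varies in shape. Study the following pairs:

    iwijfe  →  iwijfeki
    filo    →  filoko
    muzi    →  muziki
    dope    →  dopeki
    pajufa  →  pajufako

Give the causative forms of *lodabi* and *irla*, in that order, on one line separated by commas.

Looking at the last vowel of each stem: -ki when the last vowel of the stem is a front vowel (*iwijfe*, *muzi*, *dope*); -ko when the last vowel of the stem is a back vowel (*filo*, *pajufa*).
The last vowel of *lodabi* is /i/, which is a front vowel, so the suffix is -ki, giving *lodabiki*.
Since the last vowel of *irla* is /a/ (a back vowel), it takes -ko, giving *irlako*.

lodabiki, irlako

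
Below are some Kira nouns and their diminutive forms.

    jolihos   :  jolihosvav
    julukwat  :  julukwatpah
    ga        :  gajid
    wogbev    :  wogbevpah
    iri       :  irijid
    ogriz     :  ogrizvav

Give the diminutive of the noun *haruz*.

haruzvav

The pattern is sibilance of the final sound: -vav when the stem ends in a sibilant (*jolihos*, *ogriz*); -pah when the stem ends in a non-sibilant consonant (*julukwat*, *wogbev*); -jid when the stem ends in a vowel (*ga*, *iri*).
Since the final sound of *haruz* is /z/ (a sibilant), it takes -vav, giving *haruzvav*.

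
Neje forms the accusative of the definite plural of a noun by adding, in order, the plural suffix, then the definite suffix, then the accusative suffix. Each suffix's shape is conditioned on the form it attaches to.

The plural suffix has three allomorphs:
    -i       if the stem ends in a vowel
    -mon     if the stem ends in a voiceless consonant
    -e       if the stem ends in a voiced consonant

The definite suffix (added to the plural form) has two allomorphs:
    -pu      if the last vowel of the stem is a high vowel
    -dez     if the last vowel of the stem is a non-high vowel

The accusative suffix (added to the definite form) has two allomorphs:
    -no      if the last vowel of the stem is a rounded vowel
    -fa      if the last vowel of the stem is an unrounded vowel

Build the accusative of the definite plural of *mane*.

*mane*: final sound = /e/, a vowel → -i → *manei*.
The plural form *manei*: last vowel = /i/, a high vowel → -pu → *maneipu*.
The definite form *maneipu*: last vowel = /u/, a rounded vowel → -no → *maneipuno*.

maneipuno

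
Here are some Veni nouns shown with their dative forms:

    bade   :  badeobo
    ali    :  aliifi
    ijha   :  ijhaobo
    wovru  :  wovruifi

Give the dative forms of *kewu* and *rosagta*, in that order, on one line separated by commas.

kewuifi, rosagtaobo

The alternation tracks the last vowel of the stem — -ifi when the last vowel of the stem is a high vowel (*ali*, *wovru*); -obo when the last vowel of the stem is a non-high vowel (*bade*, *ijha*).
The last vowel of *kewu* is /u/, which is a high vowel, so the suffix is -ifi, giving *kewuifi*.
*rosagta*: last vowel = /a/, a non-high vowel → -obo → *rosagtaobo*.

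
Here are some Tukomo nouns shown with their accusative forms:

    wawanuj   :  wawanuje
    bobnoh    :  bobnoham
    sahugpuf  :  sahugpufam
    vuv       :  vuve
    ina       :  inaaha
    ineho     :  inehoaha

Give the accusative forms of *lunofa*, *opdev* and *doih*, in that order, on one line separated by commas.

Looking at the final sound of each stem: -am when the stem ends in a voiceless consonant (*bobnoh*, *sahugpuf*); -e when the stem ends in a voiced consonant (*wawanuj*, *vuv*); -aha when the stem ends in a vowel (*ina*, *ineho*).
The final sound of *lunofa* is /a/, which is a vowel, so the suffix is -aha, giving *lunofaaha*.
Since the final sound of *opdev* is /v/ (a voiced consonant), it takes -e, giving *opdeve*.
*doih*: final sound = /h/, a voiceless consonant → -am → *doiham*.

lunofaaha, opdeve, doiham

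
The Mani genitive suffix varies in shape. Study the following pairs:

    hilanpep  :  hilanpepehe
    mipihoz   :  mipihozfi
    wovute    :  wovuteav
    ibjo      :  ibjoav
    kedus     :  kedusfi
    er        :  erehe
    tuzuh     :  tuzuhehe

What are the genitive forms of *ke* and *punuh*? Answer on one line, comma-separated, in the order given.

keav, punuhehe

The suffix is conditioned by the final sound: -fi when the stem ends in a sibilant (*mipihoz*, *kedus*); -ehe when the stem ends in a non-sibilant consonant (*hilanpep*, *er*, *tuzuh*); -av when the stem ends in a vowel (*wovute*, *ibjo*).
The final sound of *ke* is /e/, which is a vowel, so the suffix is -av, giving *keav*.
*punuh* — final sound /h/ (a non-sibilant consonant) → -ehe → *punuhehe*.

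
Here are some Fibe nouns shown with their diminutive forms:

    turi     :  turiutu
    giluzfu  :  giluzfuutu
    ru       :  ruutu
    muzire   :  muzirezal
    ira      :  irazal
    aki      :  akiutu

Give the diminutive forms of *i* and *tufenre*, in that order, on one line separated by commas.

The suffix is conditioned by the last vowel: -utu when the last vowel of the stem is a high vowel (*turi*, *giluzfu*, *ru*, *aki*); -zal when the last vowel of the stem is a non-high vowel (*muzire*, *ira*).
*i*: last vowel = /i/, a high vowel → -utu → *iutu*.
The last vowel of *tufenre* is /e/, which is a non-high vowel, so the suffix is -zal, giving *tufenrezal*.

iutu, tufenrezal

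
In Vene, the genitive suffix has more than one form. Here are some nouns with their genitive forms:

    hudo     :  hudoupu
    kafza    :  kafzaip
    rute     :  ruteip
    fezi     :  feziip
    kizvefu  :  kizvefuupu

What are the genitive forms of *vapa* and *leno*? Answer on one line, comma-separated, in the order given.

vapaip, lenoupu

Looking at the last vowel of each stem: -upu when the last vowel of the stem is a rounded vowel (*hudo*, *kizvefu*); -ip when the last vowel of the stem is an unrounded vowel (*kafza*, *rute*, *fezi*).
The last vowel of *vapa* is /a/, which is an unrounded vowel, so the suffix is -ip, giving *vapaip*.
*leno*: last vowel = /o/, a rounded vowel → -upu → *lenoupu*.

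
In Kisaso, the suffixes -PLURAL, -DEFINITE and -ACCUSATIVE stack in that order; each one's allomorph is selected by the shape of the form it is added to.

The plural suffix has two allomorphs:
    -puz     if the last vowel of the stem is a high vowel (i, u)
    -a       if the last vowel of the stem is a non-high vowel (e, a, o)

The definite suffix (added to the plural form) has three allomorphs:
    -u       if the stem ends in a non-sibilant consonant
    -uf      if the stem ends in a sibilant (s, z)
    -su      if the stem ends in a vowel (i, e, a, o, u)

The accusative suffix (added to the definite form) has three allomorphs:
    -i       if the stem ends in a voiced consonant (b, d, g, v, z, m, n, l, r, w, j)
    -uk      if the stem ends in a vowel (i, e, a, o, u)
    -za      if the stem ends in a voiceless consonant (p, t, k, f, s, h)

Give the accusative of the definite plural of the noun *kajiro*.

kajiroasuuk

*kajiro* — last vowel /o/ (a non-high vowel) → -a → *kajiroa*.
The final sound of the plural form *kajiroa* is /a/, which is a vowel, so the definite suffix is -su, giving *kajiroasu*.
Since the final sound of the definite form *kajiroasu* is /u/ (a vowel), it takes -uk, giving *kajiroasuuk*.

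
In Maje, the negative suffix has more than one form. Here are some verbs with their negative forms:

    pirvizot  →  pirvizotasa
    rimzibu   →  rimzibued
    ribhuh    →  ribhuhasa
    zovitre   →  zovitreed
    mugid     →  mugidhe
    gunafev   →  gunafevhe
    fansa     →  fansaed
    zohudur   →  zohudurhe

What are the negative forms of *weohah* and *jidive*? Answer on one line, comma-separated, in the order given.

weohahasa, jidiveed

The pattern is voicing of the final sound: -asa when the stem ends in a voiceless consonant (*pirvizot*, *ribhuh*); -he when the stem ends in a voiced consonant (*mugid*, *gunafev*, *zohudur*); -ed when the stem ends in a vowel (*rimzibu*, *zovitre*, *fansa*).
*weohah*: final sound = /h/, a voiceless consonant → -asa → *weohahasa*.
Since the final sound of *jidive* is /e/ (a vowel), it takes -ed, giving *jidiveed*.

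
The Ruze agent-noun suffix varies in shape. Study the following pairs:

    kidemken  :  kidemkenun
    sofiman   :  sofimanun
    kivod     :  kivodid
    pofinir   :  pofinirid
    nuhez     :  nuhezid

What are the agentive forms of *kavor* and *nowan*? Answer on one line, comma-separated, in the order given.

kavorid, nowanun

Looking at the final consonant of each stem: -un when the stem ends in a nasal (*kidemken*, *sofiman*); -id when the stem ends in a non-nasal consonant (*kivod*, *pofinir*, *nuhez*).
*kavor* — final consonant /r/ (non-nasal) → -id → *kavorid*.
The final consonant of *nowan* is /n/, which is a nasal, so the suffix is -un, giving *nowanun*.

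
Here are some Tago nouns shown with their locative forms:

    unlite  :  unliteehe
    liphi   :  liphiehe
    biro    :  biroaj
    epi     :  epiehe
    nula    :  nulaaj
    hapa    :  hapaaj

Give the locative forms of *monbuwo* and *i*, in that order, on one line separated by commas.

monbuwoaj, iehe

Looking at the last vowel of each stem: -ehe when the last vowel of the stem is a front vowel (*unlite*, *liphi*, *epi*); -aj when the last vowel of the stem is a back vowel (*biro*, *nula*, *hapa*).
*monbuwo* — last vowel /o/ (a back vowel) → -aj → *monbuwoaj*.
*i* — last vowel /i/ (a front vowel) → -ehe → *iehe*.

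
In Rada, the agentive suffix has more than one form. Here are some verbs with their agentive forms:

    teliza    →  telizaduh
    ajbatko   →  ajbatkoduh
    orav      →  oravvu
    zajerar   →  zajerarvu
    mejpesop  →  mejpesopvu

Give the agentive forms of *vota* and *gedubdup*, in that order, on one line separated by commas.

votaduh, gedubdupvu

Looking at the final sound of each stem: -vu when the stem ends in a consonant (*orav*, *zajerar*, *mejpesop*); -duh when the stem ends in a vowel (*teliza*, *ajbatko*).
*vota* — final sound /a/ (a vowel) → -duh → *votaduh*.
The final sound of *gedubdup* is /p/, which is a consonant, so the suffix is -vu, giving *gedubdupvu*.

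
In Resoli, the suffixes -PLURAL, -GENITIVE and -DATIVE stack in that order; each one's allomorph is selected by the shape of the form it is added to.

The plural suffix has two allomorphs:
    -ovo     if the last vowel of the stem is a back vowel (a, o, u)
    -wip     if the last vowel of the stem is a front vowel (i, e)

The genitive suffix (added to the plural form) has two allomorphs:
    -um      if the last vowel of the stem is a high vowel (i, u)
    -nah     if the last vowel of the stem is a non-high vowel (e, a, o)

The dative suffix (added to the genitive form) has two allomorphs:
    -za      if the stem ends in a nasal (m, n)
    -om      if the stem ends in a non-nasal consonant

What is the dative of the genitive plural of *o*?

*o*: last vowel = /o/, a back vowel → -ovo → *oovo*.
The plural form *oovo* — last vowel /o/ (a non-high vowel) → -nah → *oovonah*.
The final consonant of the genitive form *oovonah* is /h/, which is non-nasal, so the dative suffix is -om, giving *oovonahom*.

oovonahom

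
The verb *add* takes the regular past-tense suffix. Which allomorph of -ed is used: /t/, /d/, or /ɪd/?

/ɪd/

The stem *add* ends in /t/ or /d/.
The -ed suffix is realized as /ɪd/ after /t, d/; as /t/ after other voiceless consonants; and as /d/ after other voiced sounds.
So -ed on *add* is pronounced /ɪd/.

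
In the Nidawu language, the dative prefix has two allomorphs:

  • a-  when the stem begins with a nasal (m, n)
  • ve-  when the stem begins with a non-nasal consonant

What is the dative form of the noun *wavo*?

The first consonant of *wavo* is /w/, which is non-nasal, so the prefix is ve-, giving *vewavo*.

vewavo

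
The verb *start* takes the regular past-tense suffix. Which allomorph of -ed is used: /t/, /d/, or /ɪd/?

/ɪd/

The stem *start* ends in /t/ or /d/.
The -ed suffix is realized as /ɪd/ after /t, d/; as /t/ after other voiceless consonants; and as /d/ after other voiced sounds.
So -ed on *start* is pronounced /ɪd/.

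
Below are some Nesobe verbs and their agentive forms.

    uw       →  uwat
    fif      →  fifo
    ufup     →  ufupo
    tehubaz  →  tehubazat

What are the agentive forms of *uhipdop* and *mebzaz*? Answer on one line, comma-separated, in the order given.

Looking at the final consonant of each stem: -o when the stem ends in a voiceless consonant (*fif*, *ufup*); -at when the stem ends in a voiced consonant (*uw*, *tehubaz*).
The final consonant of *uhipdop* is /p/, which is voiceless, so the suffix is -o, giving *uhipdopo*.
*mebzaz*: final consonant = /z/, voiced → -at → *mebzazat*.

uhipdopo, mebzazat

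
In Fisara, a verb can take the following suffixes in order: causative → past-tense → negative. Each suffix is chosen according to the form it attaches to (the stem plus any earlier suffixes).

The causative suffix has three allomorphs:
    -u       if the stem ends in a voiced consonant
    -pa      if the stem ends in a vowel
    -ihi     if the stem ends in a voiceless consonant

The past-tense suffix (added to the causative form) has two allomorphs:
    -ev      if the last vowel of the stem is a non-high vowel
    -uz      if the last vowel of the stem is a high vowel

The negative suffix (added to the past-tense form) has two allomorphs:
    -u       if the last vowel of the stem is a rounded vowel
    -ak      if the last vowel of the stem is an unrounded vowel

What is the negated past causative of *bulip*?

*bulip* — final sound /p/ (a voiceless consonant) → -ihi → *bulipihi*.
Since the last vowel of the causative form *bulipihi* is /i/ (a high vowel), it takes -uz, giving *bulipihiuz*.
The past-tense form *bulipihiuz* — last vowel /u/ (a rounded vowel) → -u → *bulipihiuzu*.

bulipihiuzu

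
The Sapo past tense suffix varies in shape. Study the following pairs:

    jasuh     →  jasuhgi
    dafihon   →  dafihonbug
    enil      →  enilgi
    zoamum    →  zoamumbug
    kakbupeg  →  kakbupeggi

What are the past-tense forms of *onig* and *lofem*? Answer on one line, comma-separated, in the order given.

oniggi, lofembug

The pattern is nasality of the final consonant: -bug when the stem ends in a nasal (*dafihon*, *zoamum*); -gi when the stem ends in a non-nasal consonant (*jasuh*, *enil*, *kakbupeg*).
Since the final consonant of *onig* is /g/ (non-nasal), it takes -gi, giving *oniggi*.
Since the final consonant of *lofem* is /m/ (a nasal), it takes -bug, giving *lofembug*.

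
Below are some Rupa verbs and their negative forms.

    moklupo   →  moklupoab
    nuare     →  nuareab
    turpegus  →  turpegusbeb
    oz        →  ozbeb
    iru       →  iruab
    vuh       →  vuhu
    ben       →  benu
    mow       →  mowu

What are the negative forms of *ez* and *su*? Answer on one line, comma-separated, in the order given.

The alternation tracks the final sound of the stem — -beb when the stem ends in a sibilant (*turpegus*, *oz*); -u when the stem ends in a non-sibilant consonant (*vuh*, *ben*, *mow*); -ab when the stem ends in a vowel (*moklupo*, *nuare*, *iru*).
*ez* — final sound /z/ (a sibilant) → -beb → *ezbeb*.
*su*: final sound = /u/, a vowel → -ab → *suab*.

ezbeb, suab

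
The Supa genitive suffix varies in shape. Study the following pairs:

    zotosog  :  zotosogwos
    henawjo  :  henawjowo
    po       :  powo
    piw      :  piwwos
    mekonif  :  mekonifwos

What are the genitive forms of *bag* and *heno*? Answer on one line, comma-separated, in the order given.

bagwos, henowo

The pattern is consonant vs. vowel: -wos when the stem ends in a consonant (*zotosog*, *piw*, *mekonif*); -wo when the stem ends in a vowel (*henawjo*, *po*).
*bag*: final sound = /g/, a consonant → -wos → *bagwos*.
The final sound of *heno* is /o/, which is a vowel, so the suffix is -wo, giving *henowo*.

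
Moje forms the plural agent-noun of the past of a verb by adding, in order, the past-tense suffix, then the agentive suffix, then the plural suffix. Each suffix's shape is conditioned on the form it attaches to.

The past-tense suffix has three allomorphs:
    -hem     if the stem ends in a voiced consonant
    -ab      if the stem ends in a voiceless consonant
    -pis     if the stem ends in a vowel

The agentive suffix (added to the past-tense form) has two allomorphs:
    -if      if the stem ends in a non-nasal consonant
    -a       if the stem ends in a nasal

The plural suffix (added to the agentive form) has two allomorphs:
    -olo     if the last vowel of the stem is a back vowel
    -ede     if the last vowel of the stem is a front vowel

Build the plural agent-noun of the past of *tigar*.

Since the final sound of *tigar* is /r/ (a voiced consonant), it takes -hem, giving *tigarhem*.
The past-tense form *tigarhem*: final consonant = /m/, a nasal → -a → *tigarhema*.
The last vowel of the agentive form *tigarhema* is /a/, which is a back vowel, so the plural suffix is -olo, giving *tigarhemaolo*.

tigarhemaolo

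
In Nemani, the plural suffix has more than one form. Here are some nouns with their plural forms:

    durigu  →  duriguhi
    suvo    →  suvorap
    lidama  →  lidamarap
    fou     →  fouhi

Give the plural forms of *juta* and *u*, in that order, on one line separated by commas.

Looking at the last vowel of each stem: -hi when the last vowel of the stem is a high vowel (*durigu*, *fou*); -rap when the last vowel of the stem is a non-high vowel (*suvo*, *lidama*).
*juta*: last vowel = /a/, a non-high vowel → -rap → *jutarap*.
*u*: last vowel = /u/, a high vowel → -hi → *uhi*.

jutarap, uhi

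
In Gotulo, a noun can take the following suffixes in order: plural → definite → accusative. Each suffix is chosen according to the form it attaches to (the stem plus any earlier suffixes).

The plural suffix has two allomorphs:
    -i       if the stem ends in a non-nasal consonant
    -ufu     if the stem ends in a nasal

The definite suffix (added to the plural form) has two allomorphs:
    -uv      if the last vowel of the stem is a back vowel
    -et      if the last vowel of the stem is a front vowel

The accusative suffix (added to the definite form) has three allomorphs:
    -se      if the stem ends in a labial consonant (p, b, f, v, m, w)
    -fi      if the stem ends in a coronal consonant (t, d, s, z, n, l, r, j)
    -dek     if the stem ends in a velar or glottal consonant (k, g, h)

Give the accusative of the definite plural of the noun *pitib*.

The final consonant of *pitib* is /b/, which is non-nasal, so the plural suffix is -i, giving *pitibi*.
The last vowel of the plural form *pitibi* is /i/, which is a front vowel, so the definite suffix is -et, giving *pitibiet*.
The definite form *pitibiet* — final consonant /t/ (coronal) → -fi → *pitibietfi*.

pitibietfi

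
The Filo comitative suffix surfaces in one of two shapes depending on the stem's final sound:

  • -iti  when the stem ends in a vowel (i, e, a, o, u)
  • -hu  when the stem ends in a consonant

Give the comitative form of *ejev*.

ejevhu

*ejev*: final sound = /v/, a consonant → -hu → *ejevhu*.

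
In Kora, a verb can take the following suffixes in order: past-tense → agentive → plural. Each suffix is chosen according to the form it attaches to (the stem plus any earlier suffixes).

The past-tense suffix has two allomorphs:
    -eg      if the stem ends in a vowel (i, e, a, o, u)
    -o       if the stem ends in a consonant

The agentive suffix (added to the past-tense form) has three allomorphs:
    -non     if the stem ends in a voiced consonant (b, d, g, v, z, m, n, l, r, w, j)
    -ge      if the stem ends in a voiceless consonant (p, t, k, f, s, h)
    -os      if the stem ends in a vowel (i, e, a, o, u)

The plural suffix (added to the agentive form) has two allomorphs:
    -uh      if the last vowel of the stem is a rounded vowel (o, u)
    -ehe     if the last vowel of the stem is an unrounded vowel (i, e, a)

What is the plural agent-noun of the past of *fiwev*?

fiwevoosuh

The final sound of *fiwev* is /v/, which is a consonant, so the past-tense suffix is -o, giving *fiwevo*.
The final sound of the past-tense form *fiwevo* is /o/, which is a vowel, so the agentive suffix is -os, giving *fiwevoos*.
The agentive form *fiwevoos*: last vowel = /o/, a rounded vowel → -uh → *fiwevoosuh*.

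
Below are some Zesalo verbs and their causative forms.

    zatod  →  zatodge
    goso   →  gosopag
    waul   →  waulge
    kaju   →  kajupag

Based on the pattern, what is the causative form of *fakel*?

fakelge

The suffix is conditioned by the final sound: -ge when the stem ends in a consonant (*zatod*, *waul*); -pag when the stem ends in a vowel (*goso*, *kaju*).
The final sound of *fakel* is /l/, which is a consonant, so the suffix is -ge, giving *fakelge*.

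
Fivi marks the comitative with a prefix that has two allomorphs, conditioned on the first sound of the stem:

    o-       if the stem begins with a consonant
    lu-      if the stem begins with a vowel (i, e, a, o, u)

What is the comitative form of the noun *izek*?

luizek

*izek* — first sound /i/ (a vowel) → lu- → *luizek*.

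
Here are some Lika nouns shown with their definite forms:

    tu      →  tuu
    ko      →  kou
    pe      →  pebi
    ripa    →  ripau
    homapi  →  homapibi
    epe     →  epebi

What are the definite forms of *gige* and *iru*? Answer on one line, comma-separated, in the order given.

The alternation tracks the last vowel of the stem — -bi when the last vowel of the stem is a front vowel (*pe*, *homapi*, *epe*); -u when the last vowel of the stem is a back vowel (*tu*, *ko*, *ripa*).
*gige* — last vowel /e/ (a front vowel) → -bi → *gigebi*.
Since the last vowel of *iru* is /u/ (a back vowel), it takes -u, giving *iruu*.

gigebi, iruu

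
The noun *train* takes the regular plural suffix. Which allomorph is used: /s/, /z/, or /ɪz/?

/z/

The stem *train* ends in a voiced non-sibilant sound.
The plural suffix surfaces as /ɪz/ after sibilants, /s/ after other voiceless consonants, and /z/ after other voiced sounds.
So the plural -s on *train* is pronounced /z/.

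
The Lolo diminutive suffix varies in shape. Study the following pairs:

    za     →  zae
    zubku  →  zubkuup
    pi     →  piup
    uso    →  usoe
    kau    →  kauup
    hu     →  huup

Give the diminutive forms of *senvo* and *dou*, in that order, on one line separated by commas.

senvoe, douup

Looking at the last vowel of each stem: -up when the last vowel of the stem is a high vowel (*zubku*, *pi*, *kau*, *hu*); -e when the last vowel of the stem is a non-high vowel (*za*, *uso*).
Since the last vowel of *senvo* is /o/ (a non-high vowel), it takes -e, giving *senvoe*.
*dou*: last vowel = /u/, a high vowel → -up → *douup*.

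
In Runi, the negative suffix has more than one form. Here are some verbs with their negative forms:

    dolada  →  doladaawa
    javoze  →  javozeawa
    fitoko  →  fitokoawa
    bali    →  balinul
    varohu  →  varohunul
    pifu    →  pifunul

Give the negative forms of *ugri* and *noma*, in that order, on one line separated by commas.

The alternation tracks the last vowel of the stem — -nul when the last vowel of the stem is a high vowel (*bali*, *varohu*, *pifu*); -awa when the last vowel of the stem is a non-high vowel (*dolada*, *javoze*, *fitoko*).
Since the last vowel of *ugri* is /i/ (a high vowel), it takes -nul, giving *ugrinul*.
Since the last vowel of *noma* is /a/ (a non-high vowel), it takes -awa, giving *nomaawa*.

ugrinul, nomaawa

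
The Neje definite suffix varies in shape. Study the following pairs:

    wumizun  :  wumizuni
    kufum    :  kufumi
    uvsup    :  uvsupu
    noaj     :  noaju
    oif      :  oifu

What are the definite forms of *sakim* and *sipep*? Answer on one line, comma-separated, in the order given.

sakimi, sipepu

The alternation tracks the final consonant of the stem — -i when the stem ends in a nasal (*wumizun*, *kufum*); -u when the stem ends in a non-nasal consonant (*uvsup*, *noaj*, *oif*).
*sakim* — final consonant /m/ (a nasal) → -i → *sakimi*.
The final consonant of *sipep* is /p/, which is non-nasal, so the suffix is -u, giving *sipepu*.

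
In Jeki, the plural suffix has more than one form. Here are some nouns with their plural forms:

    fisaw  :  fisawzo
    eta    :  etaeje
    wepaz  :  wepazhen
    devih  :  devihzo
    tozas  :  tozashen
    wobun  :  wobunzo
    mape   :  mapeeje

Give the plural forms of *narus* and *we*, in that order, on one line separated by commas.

narushen, weeje

The pattern is sibilance of the final sound: -hen when the stem ends in a sibilant (*wepaz*, *tozas*); -zo when the stem ends in a non-sibilant consonant (*fisaw*, *devih*, *wobun*); -eje when the stem ends in a vowel (*eta*, *mape*).
*narus*: final sound = /s/, a sibilant → -hen → *narushen*.
The final sound of *we* is /e/, which is a vowel, so the suffix is -eje, giving *weeje*.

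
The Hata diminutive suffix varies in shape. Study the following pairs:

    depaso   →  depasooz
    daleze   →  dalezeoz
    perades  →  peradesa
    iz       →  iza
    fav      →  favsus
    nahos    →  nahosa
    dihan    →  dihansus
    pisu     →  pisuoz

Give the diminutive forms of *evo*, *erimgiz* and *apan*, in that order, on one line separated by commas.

The suffix is conditioned by the final sound: -a when the stem ends in a sibilant (*perades*, *iz*, *nahos*); -sus when the stem ends in a non-sibilant consonant (*fav*, *dihan*); -oz when the stem ends in a vowel (*depaso*, *daleze*, *pisu*).
*evo*: final sound = /o/, a vowel → -oz → *evooz*.
*erimgiz* — final sound /z/ (a sibilant) → -a → *erimgiza*.
The final sound of *apan* is /n/, which is a non-sibilant consonant, so the suffix is -sus, giving *apansus*.

evooz, erimgiza, apansus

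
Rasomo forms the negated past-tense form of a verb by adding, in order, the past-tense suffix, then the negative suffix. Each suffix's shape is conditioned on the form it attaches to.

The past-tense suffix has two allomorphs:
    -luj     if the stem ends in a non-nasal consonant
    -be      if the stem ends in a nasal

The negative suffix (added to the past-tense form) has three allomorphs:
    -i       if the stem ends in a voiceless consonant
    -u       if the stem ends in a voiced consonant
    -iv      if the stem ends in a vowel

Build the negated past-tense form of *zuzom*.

zuzombeiv

*zuzom* — final consonant /m/ (a nasal) → -be → *zuzombe*.
The past-tense form *zuzombe*: final sound = /e/, a vowel → -iv → *zuzombeiv*.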